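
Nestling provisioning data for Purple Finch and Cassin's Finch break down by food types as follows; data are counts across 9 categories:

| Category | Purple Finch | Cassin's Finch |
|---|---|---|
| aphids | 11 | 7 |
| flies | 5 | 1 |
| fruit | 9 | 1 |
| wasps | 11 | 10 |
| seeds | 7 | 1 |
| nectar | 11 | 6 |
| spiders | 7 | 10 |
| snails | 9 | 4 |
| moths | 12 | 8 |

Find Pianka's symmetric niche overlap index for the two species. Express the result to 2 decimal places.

Proportions for Purple Finch (n=82): 11/82=0.1341, 5/82=0.0610, 9/82=0.1098, 11/82=0.1341, 7/82=0.0854, 11/82=0.1341, 7/82=0.0854, 9/82=0.1098, 12/82=0.1463
Proportions for Cassin's Finch (n=48): 7/48=0.1458, 1/48=0.0208, 1/48=0.0208, 10/48=0.2083, 1/48=0.0208, 6/48=0.1250, 10/48=0.2083, 4/48=0.0833, 8/48=0.1667
Σ p₁ᵢp₂ᵢ = 0.019552 + 0.001269 + 0.002284 + 0.027933 + 0.001776 + 0.016763 + 0.017789 + 0.009146 + 0.024388 = 0.120900
Σp_1ᵢ² = 0.1341² + 0.0610² + 0.1098² + 0.1341² + 0.0854² + 0.1341² + 0.0854² + 0.1098² + 0.1463² = 0.017983 + 0.003721 + 0.012056 + 0.017983 + 0.007293 + 0.017983 + 0.007293 + 0.012056 + 0.021404 = 0.117772
Σp_2ᵢ² = 0.1458² + 0.0208² + 0.0208² + 0.2083² + 0.0208² + 0.1250² + 0.2083² + 0.0833² + 0.1667² = 0.021258 + 0.000433 + 0.000433 + 0.043389 + 0.000433 + 0.015625 + 0.043389 + 0.006939 + 0.027789 = 0.159688
O = 0.120900 / √(0.117772 × 0.159688) = 0.120900 / 0.1371378 = 0.8816

0.88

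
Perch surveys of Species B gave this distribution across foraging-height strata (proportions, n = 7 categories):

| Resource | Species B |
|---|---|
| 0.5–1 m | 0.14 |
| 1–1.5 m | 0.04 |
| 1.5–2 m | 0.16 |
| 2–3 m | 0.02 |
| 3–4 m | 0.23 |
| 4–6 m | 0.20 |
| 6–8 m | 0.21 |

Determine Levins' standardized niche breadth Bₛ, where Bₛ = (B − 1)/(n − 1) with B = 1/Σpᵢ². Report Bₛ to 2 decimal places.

Σpᵢ² = 0.14² + 0.04² + 0.16² + 0.02² + 0.23² + 0.20² + 0.21² = 0.0196 + 0.0016 + 0.0256 + 0.0004 + 0.0529 + 0.0400 + 0.0441 = 0.1842
B = 1 / 0.1842 = 5.4289
Bₛ = (B − 1)/(n − 1) = (5.4289 − 1)/(7 − 1) = 4.4289/6 = 0.7382

0.74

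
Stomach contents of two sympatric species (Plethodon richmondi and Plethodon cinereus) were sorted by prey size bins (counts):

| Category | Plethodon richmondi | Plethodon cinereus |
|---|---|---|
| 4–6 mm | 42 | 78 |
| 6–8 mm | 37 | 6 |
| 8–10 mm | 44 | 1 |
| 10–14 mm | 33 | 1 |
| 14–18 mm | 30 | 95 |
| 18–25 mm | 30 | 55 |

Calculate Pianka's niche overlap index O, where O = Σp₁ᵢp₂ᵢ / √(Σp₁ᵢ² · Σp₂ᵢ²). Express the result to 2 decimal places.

0.67

Proportions for Plethodon richmondi (n=216): 42/216=0.1944, 37/216=0.1713, 44/216=0.2037, 33/216=0.1528, 30/216=0.1389, 30/216=0.1389
Proportions for Plethodon cinereus (n=236): 78/236=0.3305, 6/236=0.0254, 1/236=0.0042, 1/236=0.0042, 95/236=0.4025, 55/236=0.2331
Σ p₁ᵢp₂ᵢ = 0.064249 + 0.004351 + 0.000856 + 0.000642 + 0.055907 + 0.032378 = 0.158383
Σp_1ᵢ² = 0.1944² + 0.1713² + 0.2037² + 0.1528² + 0.1389² + 0.1389² = 0.037791 + 0.029344 + 0.041494 + 0.023348 + 0.019293 + 0.019293 = 0.170563
Σp_2ᵢ² = 0.3305² + 0.0254² + 0.0042² + 0.0042² + 0.4025² + 0.2331² = 0.109230 + 0.000645 + 0.000018 + 0.000018 + 0.162006 + 0.054336 = 0.326253
O = 0.158383 / √(0.170563 × 0.326253) = 0.158383 / 0.2358955 = 0.6714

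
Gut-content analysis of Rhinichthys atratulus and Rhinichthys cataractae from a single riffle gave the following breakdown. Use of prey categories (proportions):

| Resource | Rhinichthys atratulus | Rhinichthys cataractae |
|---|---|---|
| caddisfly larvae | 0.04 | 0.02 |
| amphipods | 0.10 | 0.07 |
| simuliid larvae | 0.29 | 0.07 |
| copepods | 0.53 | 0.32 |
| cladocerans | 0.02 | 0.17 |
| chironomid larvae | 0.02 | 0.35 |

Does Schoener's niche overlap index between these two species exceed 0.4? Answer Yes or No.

Σ|p₁ᵢ − p₂ᵢ| = 0.02 + 0.03 + 0.22 + 0.21 + 0.15 + 0.33 = 0.96
D = 1 − ½ × 0.96 = 1 − 0.480 = 0.5200
D = 0.5200 > 0.4 → Yes.

Yes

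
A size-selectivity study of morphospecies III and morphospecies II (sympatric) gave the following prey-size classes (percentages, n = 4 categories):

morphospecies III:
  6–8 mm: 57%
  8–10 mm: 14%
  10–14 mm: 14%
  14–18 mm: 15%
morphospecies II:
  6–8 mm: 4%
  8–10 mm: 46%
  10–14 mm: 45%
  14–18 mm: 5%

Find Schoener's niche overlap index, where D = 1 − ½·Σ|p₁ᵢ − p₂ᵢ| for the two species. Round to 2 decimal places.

Convert percentages to proportions (divide by 100).
Σ|p₁ᵢ − p₂ᵢ| = 0.53 + 0.32 + 0.31 + 0.10 = 1.26
D = 1 − ½ × 1.26 = 1 − 0.630 = 0.3700

0.37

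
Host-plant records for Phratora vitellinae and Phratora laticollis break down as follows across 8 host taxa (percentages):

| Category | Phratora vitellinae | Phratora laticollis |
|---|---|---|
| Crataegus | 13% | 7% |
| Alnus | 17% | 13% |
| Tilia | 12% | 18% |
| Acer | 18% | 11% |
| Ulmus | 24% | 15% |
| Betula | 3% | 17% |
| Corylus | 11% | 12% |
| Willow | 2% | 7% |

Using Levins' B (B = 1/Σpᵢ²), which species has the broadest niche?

Phratora laticollis

Convert percentages to proportions (divide by 100).
Σp_viteᵢ² = 0.13² + 0.17² + 0.12² + 0.18² + 0.24² + 0.03² + 0.11² + 0.02² = 0.0169 + 0.0289 + 0.0144 + 0.0324 + 0.0576 + 0.0009 + 0.0121 + 0.0004 = 0.1636
B_vite = 1 / 0.1636 = 6.1125
Σp_latiᵢ² = 0.07² + 0.13² + 0.18² + 0.11² + 0.15² + 0.17² + 0.12² + 0.07² = 0.0049 + 0.0169 + 0.0324 + 0.0121 + 0.0225 + 0.0289 + 0.0144 + 0.0049 = 0.1370
B_lati = 1 / 0.1370 = 7.2993
Highest B → broadest niche (most generalist): Phratora laticollis (B = 7.30).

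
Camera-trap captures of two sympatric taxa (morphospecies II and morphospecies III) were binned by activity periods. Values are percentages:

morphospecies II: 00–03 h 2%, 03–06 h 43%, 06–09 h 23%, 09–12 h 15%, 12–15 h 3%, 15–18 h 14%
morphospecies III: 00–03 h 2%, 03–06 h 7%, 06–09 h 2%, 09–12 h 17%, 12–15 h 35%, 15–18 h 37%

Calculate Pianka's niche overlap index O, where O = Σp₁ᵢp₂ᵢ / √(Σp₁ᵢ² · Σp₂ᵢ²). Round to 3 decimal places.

0.427

Convert percentages to proportions (divide by 100).
Σ p₁ᵢp₂ᵢ = 0.0004 + 0.0301 + 0.0046 + 0.0255 + 0.0105 + 0.0518 = 0.1229
Σp_1ᵢ² = 0.02² + 0.43² + 0.23² + 0.15² + 0.03² + 0.14² = 0.0004 + 0.1849 + 0.0529 + 0.0225 + 0.0009 + 0.0196 = 0.2812
Σp_2ᵢ² = 0.02² + 0.07² + 0.02² + 0.17² + 0.35² + 0.37² = 0.0004 + 0.0049 + 0.0004 + 0.0289 + 0.1225 + 0.1369 = 0.2940
O = 0.1229 / √(0.2812 × 0.2940) = 0.1229 / 0.287529 = 0.42744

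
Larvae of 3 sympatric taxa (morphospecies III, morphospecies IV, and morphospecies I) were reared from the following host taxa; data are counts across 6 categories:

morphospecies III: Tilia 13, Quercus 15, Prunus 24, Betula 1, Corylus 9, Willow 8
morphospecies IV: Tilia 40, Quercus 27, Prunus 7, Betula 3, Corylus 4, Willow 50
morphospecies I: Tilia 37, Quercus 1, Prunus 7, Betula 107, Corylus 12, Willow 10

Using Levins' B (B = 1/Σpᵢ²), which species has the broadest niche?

morphospecies III

Proportions for morphospecies III (n=70): 13/70=0.1857, 15/70=0.2143, 24/70=0.3429, 1/70=0.0143, 9/70=0.1286, 8/70=0.1143
Proportions for morphospecies IV (n=131): 40/131=0.3053, 27/131=0.2061, 7/131=0.0534, 3/131=0.0229, 4/131=0.0305, 50/131=0.3817
Proportions for morphospecies I (n=174): 37/174=0.2126, 1/174=0.0057, 7/174=0.0402, 107/174=0.6149, 12/174=0.0690, 10/174=0.0575
Σp_IIIᵢ² = 0.1857² + 0.2143² + 0.3429² + 0.0143² + 0.1286² + 0.1143² = 0.034484 + 0.045924 + 0.117580 + 0.000204 + 0.016538 + 0.013064 = 0.227794
B_III = 1 / 0.227794 = 4.3899
Σp_IVᵢ² = 0.3053² + 0.2061² + 0.0534² + 0.0229² + 0.0305² + 0.3817² = 0.093208 + 0.042477 + 0.002852 + 0.000524 + 0.000930 + 0.145695 = 0.285686
B_IV = 1 / 0.285686 = 3.5003
Σp_Iᵢ² = 0.2126² + 0.0057² + 0.0402² + 0.6149² + 0.0690² + 0.0575² = 0.045199 + 0.000032 + 0.001616 + 0.378102 + 0.004761 + 0.003306 = 0.433016
B_I = 1 / 0.433016 = 2.3094
Highest B → broadest niche (most generalist): morphospecies III (B = 4.39).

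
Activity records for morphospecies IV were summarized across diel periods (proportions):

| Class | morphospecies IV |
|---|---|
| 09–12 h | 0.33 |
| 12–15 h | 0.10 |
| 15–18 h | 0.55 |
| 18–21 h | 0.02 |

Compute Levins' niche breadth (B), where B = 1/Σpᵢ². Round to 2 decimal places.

2.37

Σpᵢ² = 0.33² + 0.10² + 0.55² + 0.02² = 0.1089 + 0.0100 + 0.3025 + 0.0004 = 0.4218
B = 1 / 0.4218 = 2.3708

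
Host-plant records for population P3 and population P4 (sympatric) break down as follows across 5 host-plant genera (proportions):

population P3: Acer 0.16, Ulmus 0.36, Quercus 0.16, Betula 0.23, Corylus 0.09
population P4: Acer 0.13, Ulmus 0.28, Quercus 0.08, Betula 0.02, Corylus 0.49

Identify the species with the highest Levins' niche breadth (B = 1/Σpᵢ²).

population P3

Σp_P3ᵢ² = 0.16² + 0.36² + 0.16² + 0.23² + 0.09² = 0.0256 + 0.1296 + 0.0256 + 0.0529 + 0.0081 = 0.2418
B_P3 = 1 / 0.2418 = 4.1356
Σp_P4ᵢ² = 0.13² + 0.28² + 0.08² + 0.02² + 0.49² = 0.0169 + 0.0784 + 0.0064 + 0.0004 + 0.2401 = 0.3422
B_P4 = 1 / 0.3422 = 2.9223
Highest B → broadest niche (most generalist): population P3 (B = 4.14).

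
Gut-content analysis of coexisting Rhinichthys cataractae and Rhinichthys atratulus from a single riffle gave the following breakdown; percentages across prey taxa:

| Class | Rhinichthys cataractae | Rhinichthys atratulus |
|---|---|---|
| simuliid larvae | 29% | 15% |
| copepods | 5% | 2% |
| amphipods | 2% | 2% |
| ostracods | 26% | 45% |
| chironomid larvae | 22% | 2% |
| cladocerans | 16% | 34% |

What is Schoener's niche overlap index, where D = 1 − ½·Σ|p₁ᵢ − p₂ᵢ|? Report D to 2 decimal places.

Convert percentages to proportions (divide by 100).
Σ|p₁ᵢ − p₂ᵢ| = 0.14 + 0.03 + 0.00 + 0.19 + 0.20 + 0.18 = 0.74
D = 1 − ½ × 0.74 = 1 − 0.370 = 0.6300

0.63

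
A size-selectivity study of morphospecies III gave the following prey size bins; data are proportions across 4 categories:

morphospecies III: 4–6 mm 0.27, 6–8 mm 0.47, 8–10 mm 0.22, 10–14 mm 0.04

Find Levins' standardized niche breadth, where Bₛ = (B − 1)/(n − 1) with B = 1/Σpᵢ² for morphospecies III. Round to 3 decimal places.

0.636

Σpᵢ² = 0.27² + 0.47² + 0.22² + 0.04² = 0.0729 + 0.2209 + 0.0484 + 0.0016 = 0.3438
B = 1 / 0.3438 = 2.90867
Bₛ = (B − 1)/(n − 1) = (2.90867 − 1)/(4 − 1) = 1.90867/3 = 0.63622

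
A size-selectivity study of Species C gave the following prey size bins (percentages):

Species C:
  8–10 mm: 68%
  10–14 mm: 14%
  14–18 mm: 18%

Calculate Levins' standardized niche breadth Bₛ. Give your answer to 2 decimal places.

0.47

Convert percentages to proportions (divide by 100).
Σpᵢ² = 0.68² + 0.14² + 0.18² = 0.4624 + 0.0196 + 0.0324 = 0.5144
B = 1 / 0.5144 = 1.9440
Bₛ = (B − 1)/(n − 1) = (1.9440 − 1)/(3 − 1) = 0.9440/2 = 0.4720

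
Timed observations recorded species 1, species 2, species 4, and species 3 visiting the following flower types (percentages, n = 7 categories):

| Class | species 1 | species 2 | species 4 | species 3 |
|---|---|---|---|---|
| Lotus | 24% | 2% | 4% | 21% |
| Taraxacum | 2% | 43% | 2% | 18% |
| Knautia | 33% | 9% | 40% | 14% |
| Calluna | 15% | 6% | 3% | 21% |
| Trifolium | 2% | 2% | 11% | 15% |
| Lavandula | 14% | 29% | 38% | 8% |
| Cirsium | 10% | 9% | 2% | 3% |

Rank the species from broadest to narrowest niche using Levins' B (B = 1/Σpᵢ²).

species 3 > species 1 > species 2 > species 4

Convert percentages to proportions (divide by 100).
Σp_1ᵢ² = 0.24² + 0.02² + 0.33² + 0.15² + 0.02² + 0.14² + 0.10² = 0.0576 + 0.0004 + 0.1089 + 0.0225 + 0.0004 + 0.0196 + 0.0100 = 0.2194
B_1 = 1 / 0.2194 = 4.5579
Σp_2ᵢ² = 0.02² + 0.43² + 0.09² + 0.06² + 0.02² + 0.29² + 0.09² = 0.0004 + 0.1849 + 0.0081 + 0.0036 + 0.0004 + 0.0841 + 0.0081 = 0.2896
B_2 = 1 / 0.2896 = 3.4530
Σp_4ᵢ² = 0.04² + 0.02² + 0.40² + 0.03² + 0.11² + 0.38² + 0.02² = 0.0016 + 0.0004 + 0.1600 + 0.0009 + 0.0121 + 0.1444 + 0.0004 = 0.3198
B_4 = 1 / 0.3198 = 3.1270
Σp_3ᵢ² = 0.21² + 0.18² + 0.14² + 0.21² + 0.15² + 0.08² + 0.03² = 0.0441 + 0.0324 + 0.0196 + 0.0441 + 0.0225 + 0.0064 + 0.0009 = 0.1700
B_3 = 1 / 0.1700 = 5.8824
Ranking by B (broadest → narrowest): species 3 (5.88) > species 1 (4.56) > species 2 (3.45) > species 4 (3.13)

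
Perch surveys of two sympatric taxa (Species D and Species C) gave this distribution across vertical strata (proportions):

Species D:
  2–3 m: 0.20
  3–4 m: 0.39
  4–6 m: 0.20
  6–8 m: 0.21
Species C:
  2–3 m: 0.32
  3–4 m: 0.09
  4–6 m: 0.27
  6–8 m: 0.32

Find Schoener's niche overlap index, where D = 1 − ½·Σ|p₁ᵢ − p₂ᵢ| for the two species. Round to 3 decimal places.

0.700

Σ|p₁ᵢ − p₂ᵢ| = 0.12 + 0.30 + 0.07 + 0.11 = 0.60
D = 1 − ½ × 0.60 = 1 − 0.300 = 0.70000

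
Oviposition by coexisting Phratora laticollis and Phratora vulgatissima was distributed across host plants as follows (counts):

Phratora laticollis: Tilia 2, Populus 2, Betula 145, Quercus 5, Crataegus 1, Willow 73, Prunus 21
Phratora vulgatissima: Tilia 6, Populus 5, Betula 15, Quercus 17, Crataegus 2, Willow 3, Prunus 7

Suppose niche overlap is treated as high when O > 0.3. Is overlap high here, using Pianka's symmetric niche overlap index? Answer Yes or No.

Proportions for Phratora laticollis (n=249): 2/249=0.0080, 2/249=0.0080, 145/249=0.5823, 5/249=0.0201, 1/249=0.0040, 73/249=0.2932, 21/249=0.0843
Proportions for Phratora vulgatissima (n=55): 6/55=0.1091, 5/55=0.0909, 15/55=0.2727, 17/55=0.3091, 2/55=0.0364, 3/55=0.0545, 7/55=0.1273
Σ p₁ᵢp₂ᵢ = 0.000873 + 0.000727 + 0.158793 + 0.006213 + 0.000146 + 0.015979 + 0.010731 = 0.193462
Σp_1ᵢ² = 0.0080² + 0.0080² + 0.5823² + 0.0201² + 0.0040² + 0.2932² + 0.0843² = 0.000064 + 0.000064 + 0.339073 + 0.000404 + 0.000016 + 0.085966 + 0.007106 = 0.432693
Σp_2ᵢ² = 0.1091² + 0.0909² + 0.2727² + 0.3091² + 0.0364² + 0.0545² + 0.1273² = 0.011903 + 0.008263 + 0.074365 + 0.095543 + 0.001325 + 0.002970 + 0.016205 = 0.210574
O = 0.193462 / √(0.432693 × 0.210574) = 0.193462 / 0.3018508 = 0.6409
O = 0.6409 > 0.3 → Yes.

Yes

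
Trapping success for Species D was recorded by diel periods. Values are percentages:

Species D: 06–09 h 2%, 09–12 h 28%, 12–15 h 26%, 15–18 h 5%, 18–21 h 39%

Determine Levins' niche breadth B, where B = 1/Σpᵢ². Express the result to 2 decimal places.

3.32

Convert percentages to proportions (divide by 100).
Σpᵢ² = 0.02² + 0.28² + 0.26² + 0.05² + 0.39² = 0.0004 + 0.0784 + 0.0676 + 0.0025 + 0.1521 = 0.3010
B = 1 / 0.3010 = 3.3223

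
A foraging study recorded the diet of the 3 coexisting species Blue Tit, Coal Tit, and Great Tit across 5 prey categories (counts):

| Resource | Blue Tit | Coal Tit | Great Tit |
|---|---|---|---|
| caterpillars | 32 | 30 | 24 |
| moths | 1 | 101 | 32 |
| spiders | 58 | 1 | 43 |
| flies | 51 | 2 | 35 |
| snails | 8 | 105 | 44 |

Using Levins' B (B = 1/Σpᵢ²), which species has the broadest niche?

Proportions for Blue Tit (n=150): 32/150=0.2133, 1/150=0.0067, 58/150=0.3867, 51/150=0.3400, 8/150=0.0533
Proportions for Coal Tit (n=239): 30/239=0.1255, 101/239=0.4226, 1/239=0.0042, 2/239=0.0084, 105/239=0.4393
Proportions for Great Tit (n=178): 24/178=0.1348, 32/178=0.1798, 43/178=0.2416, 35/178=0.1966, 44/178=0.2472
Σp_Blueᵢ² = 0.2133² + 0.0067² + 0.3867² + 0.3400² + 0.0533² = 0.045497 + 0.000045 + 0.149537 + 0.115600 + 0.002841 = 0.313520
B_Blue = 1 / 0.313520 = 3.1896
Σp_Coalᵢ² = 0.1255² + 0.4226² + 0.0042² + 0.0084² + 0.4393² = 0.015750 + 0.178591 + 0.000018 + 0.000071 + 0.192984 = 0.387414
B_Coal = 1 / 0.387414 = 2.5812
Σp_Greaᵢ² = 0.1348² + 0.1798² + 0.2416² + 0.1966² + 0.2472² = 0.018171 + 0.032328 + 0.058371 + 0.038652 + 0.061108 = 0.208630
B_Grea = 1 / 0.208630 = 4.7932
Highest B → broadest niche (most generalist): Great Tit (B = 4.79).

Great Tit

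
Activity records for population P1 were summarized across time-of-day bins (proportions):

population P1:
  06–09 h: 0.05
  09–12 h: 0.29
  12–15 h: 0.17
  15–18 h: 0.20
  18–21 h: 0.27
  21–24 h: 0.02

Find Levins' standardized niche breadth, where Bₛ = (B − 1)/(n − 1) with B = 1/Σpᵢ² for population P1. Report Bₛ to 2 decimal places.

Σpᵢ² = 0.05² + 0.29² + 0.17² + 0.20² + 0.27² + 0.02² = 0.0025 + 0.0841 + 0.0289 + 0.0400 + 0.0729 + 0.0004 = 0.2288
B = 1 / 0.2288 = 4.3706
Bₛ = (B − 1)/(n − 1) = (4.3706 − 1)/(6 − 1) = 3.3706/5 = 0.6741

0.67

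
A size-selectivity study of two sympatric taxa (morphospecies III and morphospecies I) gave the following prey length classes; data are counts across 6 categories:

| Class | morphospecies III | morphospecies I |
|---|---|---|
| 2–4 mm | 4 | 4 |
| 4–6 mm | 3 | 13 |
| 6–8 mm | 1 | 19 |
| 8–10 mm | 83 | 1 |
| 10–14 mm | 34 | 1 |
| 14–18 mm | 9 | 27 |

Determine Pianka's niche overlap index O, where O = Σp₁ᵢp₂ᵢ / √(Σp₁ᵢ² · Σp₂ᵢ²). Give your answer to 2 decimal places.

0.13

Proportions for morphospecies III (n=134): 4/134=0.0299, 3/134=0.0224, 1/134=0.0075, 83/134=0.6194, 34/134=0.2537, 9/134=0.0672
Proportions for morphospecies I (n=65): 4/65=0.0615, 13/65=0.2000, 19/65=0.2923, 1/65=0.0154, 1/65=0.0154, 27/65=0.4154
Σ p₁ᵢp₂ᵢ = 0.001839 + 0.004480 + 0.002192 + 0.009539 + 0.003907 + 0.027915 = 0.049872
Σp_1ᵢ² = 0.0299² + 0.0224² + 0.0075² + 0.6194² + 0.2537² + 0.0672² = 0.000894 + 0.000502 + 0.000056 + 0.383656 + 0.064364 + 0.004516 = 0.453988
Σp_2ᵢ² = 0.0615² + 0.2000² + 0.2923² + 0.0154² + 0.0154² + 0.4154² = 0.003782 + 0.040000 + 0.085439 + 0.000237 + 0.000237 + 0.172557 = 0.302252
O = 0.049872 / √(0.453988 × 0.302252) = 0.049872 / 0.3704305 = 0.1346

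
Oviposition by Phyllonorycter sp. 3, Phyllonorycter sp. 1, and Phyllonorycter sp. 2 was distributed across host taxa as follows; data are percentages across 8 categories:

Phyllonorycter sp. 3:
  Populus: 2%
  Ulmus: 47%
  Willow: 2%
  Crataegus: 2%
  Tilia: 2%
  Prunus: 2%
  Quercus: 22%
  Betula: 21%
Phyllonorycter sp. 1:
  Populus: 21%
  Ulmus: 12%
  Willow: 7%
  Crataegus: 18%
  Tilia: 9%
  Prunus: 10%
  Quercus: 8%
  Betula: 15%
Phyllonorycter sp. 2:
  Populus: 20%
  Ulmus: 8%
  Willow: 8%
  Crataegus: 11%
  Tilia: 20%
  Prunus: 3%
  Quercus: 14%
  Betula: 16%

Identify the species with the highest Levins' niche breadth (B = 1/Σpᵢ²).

Phyllonorycter sp. 1

Convert percentages to proportions (divide by 100).
Σp_3ᵢ² = 0.02² + 0.47² + 0.02² + 0.02² + 0.02² + 0.02² + 0.22² + 0.21² = 0.0004 + 0.2209 + 0.0004 + 0.0004 + 0.0004 + 0.0004 + 0.0484 + 0.0441 = 0.3154
B_3 = 1 / 0.3154 = 3.1706
Σp_1ᵢ² = 0.21² + 0.12² + 0.07² + 0.18² + 0.09² + 0.10² + 0.08² + 0.15² = 0.0441 + 0.0144 + 0.0049 + 0.0324 + 0.0081 + 0.0100 + 0.0064 + 0.0225 = 0.1428
B_1 = 1 / 0.1428 = 7.0028
Σp_2ᵢ² = 0.20² + 0.08² + 0.08² + 0.11² + 0.20² + 0.03² + 0.14² + 0.16² = 0.0400 + 0.0064 + 0.0064 + 0.0121 + 0.0400 + 0.0009 + 0.0196 + 0.0256 = 0.1510
B_2 = 1 / 0.1510 = 6.6225
Highest B → broadest niche (most generalist): Phyllonorycter sp. 1 (B = 7.00).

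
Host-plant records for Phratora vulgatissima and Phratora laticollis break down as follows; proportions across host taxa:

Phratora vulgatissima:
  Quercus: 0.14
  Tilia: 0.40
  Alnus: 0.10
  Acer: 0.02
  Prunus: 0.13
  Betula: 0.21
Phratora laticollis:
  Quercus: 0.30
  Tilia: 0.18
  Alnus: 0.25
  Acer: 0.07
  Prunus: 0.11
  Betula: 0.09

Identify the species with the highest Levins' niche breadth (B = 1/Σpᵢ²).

Σp_vulgᵢ² = 0.14² + 0.40² + 0.10² + 0.02² + 0.13² + 0.21² = 0.0196 + 0.1600 + 0.0100 + 0.0004 + 0.0169 + 0.0441 = 0.2510
B_vulg = 1 / 0.2510 = 3.9841
Σp_latiᵢ² = 0.30² + 0.18² + 0.25² + 0.07² + 0.11² + 0.09² = 0.0900 + 0.0324 + 0.0625 + 0.0049 + 0.0121 + 0.0081 = 0.2100
B_lati = 1 / 0.2100 = 4.7619
Highest B → broadest niche (most generalist): Phratora laticollis (B = 4.76).

Phratora laticollis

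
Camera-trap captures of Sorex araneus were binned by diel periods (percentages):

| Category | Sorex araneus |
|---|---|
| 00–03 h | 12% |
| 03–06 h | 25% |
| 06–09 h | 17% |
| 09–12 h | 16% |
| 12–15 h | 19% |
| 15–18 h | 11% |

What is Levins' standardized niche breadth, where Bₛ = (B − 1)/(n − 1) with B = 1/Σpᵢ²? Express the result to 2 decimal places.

0.91

Convert percentages to proportions (divide by 100).
Σpᵢ² = 0.12² + 0.25² + 0.17² + 0.16² + 0.19² + 0.11² = 0.0144 + 0.0625 + 0.0289 + 0.0256 + 0.0361 + 0.0121 = 0.1796
B = 1 / 0.1796 = 5.5679
Bₛ = (B − 1)/(n − 1) = (5.5679 − 1)/(6 − 1) = 4.5679/5 = 0.9136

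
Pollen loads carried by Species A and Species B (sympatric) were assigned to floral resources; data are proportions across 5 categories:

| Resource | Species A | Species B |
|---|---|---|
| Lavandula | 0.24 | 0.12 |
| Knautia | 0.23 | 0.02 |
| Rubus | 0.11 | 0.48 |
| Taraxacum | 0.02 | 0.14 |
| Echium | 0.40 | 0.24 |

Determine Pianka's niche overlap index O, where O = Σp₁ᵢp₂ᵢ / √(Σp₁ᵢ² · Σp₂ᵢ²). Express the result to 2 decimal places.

0.61

Σ p₁ᵢp₂ᵢ = 0.0288 + 0.0046 + 0.0528 + 0.0028 + 0.0960 = 0.1850
Σp_1ᵢ² = 0.24² + 0.23² + 0.11² + 0.02² + 0.40² = 0.0576 + 0.0529 + 0.0121 + 0.0004 + 0.1600 = 0.2830
Σp_2ᵢ² = 0.12² + 0.02² + 0.48² + 0.14² + 0.24² = 0.0144 + 0.0004 + 0.2304 + 0.0196 + 0.0576 = 0.3224
O = 0.1850 / √(0.2830 × 0.3224) = 0.1850 / 0.30206 = 0.6125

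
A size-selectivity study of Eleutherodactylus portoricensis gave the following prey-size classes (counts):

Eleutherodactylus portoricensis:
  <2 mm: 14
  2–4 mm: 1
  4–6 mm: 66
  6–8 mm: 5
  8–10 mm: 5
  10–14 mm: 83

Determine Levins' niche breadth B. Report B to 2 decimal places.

Proportions for Eleutherodactylus portoricensis (n=174): 14/174=0.0805, 1/174=0.0057, 66/174=0.3793, 5/174=0.0287, 5/174=0.0287, 83/174=0.4770
Σpᵢ² = 0.0805² + 0.0057² + 0.3793² + 0.0287² + 0.0287² + 0.4770² = 0.006480 + 0.000032 + 0.143868 + 0.000824 + 0.000824 + 0.227529 = 0.379557
B = 1 / 0.379557 = 2.6347

2.63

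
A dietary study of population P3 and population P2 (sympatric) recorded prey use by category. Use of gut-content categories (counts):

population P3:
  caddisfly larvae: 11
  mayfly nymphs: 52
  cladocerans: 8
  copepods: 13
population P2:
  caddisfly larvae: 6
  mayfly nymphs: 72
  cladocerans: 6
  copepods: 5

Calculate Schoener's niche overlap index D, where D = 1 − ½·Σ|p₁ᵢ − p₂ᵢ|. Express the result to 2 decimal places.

Proportions for population P3 (n=84): 11/84=0.1310, 52/84=0.6190, 8/84=0.0952, 13/84=0.1548
Proportions for population P2 (n=89): 6/89=0.0674, 72/89=0.8090, 6/89=0.0674, 5/89=0.0562
Σ|p₁ᵢ − p₂ᵢ| = 0.0636 + 0.1900 + 0.0278 + 0.0986 = 0.3800
D = 1 − ½ × 0.3800 = 1 − 0.19000 = 0.81000

0.81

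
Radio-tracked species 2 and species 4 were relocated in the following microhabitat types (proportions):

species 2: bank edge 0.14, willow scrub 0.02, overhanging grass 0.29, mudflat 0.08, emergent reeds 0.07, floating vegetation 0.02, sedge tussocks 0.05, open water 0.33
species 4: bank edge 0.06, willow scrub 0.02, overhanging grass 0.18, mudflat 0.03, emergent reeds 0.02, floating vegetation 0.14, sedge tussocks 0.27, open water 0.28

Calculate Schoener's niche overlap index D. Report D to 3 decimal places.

Σ|p₁ᵢ − p₂ᵢ| = 0.08 + 0.00 + 0.11 + 0.05 + 0.05 + 0.12 + 0.22 + 0.05 = 0.68
D = 1 − ½ × 0.68 = 1 − 0.340 = 0.66000

0.660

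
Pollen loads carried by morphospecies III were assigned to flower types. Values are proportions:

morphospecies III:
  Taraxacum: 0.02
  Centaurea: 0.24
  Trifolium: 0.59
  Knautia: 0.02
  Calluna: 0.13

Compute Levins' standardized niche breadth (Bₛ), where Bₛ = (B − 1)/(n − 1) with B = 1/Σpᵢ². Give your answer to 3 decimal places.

Σpᵢ² = 0.02² + 0.24² + 0.59² + 0.02² + 0.13² = 0.0004 + 0.0576 + 0.3481 + 0.0004 + 0.0169 = 0.4234
B = 1 / 0.4234 = 2.36183
Bₛ = (B − 1)/(n − 1) = (2.36183 − 1)/(5 − 1) = 1.36183/4 = 0.34046

0.340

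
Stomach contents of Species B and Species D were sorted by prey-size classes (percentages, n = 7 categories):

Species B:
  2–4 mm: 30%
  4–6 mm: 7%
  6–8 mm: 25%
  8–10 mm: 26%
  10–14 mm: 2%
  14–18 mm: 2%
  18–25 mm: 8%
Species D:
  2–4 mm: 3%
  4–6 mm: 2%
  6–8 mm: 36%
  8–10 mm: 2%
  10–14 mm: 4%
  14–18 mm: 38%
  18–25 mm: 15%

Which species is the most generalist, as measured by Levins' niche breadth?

Species B

Convert percentages to proportions (divide by 100).
Σp_Bᵢ² = 0.30² + 0.07² + 0.25² + 0.26² + 0.02² + 0.02² + 0.08² = 0.0900 + 0.0049 + 0.0625 + 0.0676 + 0.0004 + 0.0004 + 0.0064 = 0.2322
B_B = 1 / 0.2322 = 4.3066
Σp_Dᵢ² = 0.03² + 0.02² + 0.36² + 0.02² + 0.04² + 0.38² + 0.15² = 0.0009 + 0.0004 + 0.1296 + 0.0004 + 0.0016 + 0.1444 + 0.0225 = 0.2998
B_D = 1 / 0.2998 = 3.3356
Highest B → broadest niche (most generalist): Species B (B = 4.31).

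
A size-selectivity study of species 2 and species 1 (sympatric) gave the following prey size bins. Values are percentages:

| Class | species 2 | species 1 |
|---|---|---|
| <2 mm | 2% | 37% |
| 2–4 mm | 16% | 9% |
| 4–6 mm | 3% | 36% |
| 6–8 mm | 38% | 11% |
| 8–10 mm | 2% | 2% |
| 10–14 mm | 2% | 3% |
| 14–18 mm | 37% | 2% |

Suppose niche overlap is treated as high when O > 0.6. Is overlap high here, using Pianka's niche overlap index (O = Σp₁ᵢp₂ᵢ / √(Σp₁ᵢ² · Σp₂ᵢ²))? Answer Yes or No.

No

Convert percentages to proportions (divide by 100).
Σ p₁ᵢp₂ᵢ = 0.0074 + 0.0144 + 0.0108 + 0.0418 + 0.0004 + 0.0006 + 0.0074 = 0.0828
Σp_1ᵢ² = 0.02² + 0.16² + 0.03² + 0.38² + 0.02² + 0.02² + 0.37² = 0.0004 + 0.0256 + 0.0009 + 0.1444 + 0.0004 + 0.0004 + 0.1369 = 0.3090
Σp_2ᵢ² = 0.37² + 0.09² + 0.36² + 0.11² + 0.02² + 0.03² + 0.02² = 0.1369 + 0.0081 + 0.1296 + 0.0121 + 0.0004 + 0.0009 + 0.0004 = 0.2884
O = 0.0828 / √(0.3090 × 0.2884) = 0.0828 / 0.29852 = 0.2774
O = 0.2774 < 0.6 → No.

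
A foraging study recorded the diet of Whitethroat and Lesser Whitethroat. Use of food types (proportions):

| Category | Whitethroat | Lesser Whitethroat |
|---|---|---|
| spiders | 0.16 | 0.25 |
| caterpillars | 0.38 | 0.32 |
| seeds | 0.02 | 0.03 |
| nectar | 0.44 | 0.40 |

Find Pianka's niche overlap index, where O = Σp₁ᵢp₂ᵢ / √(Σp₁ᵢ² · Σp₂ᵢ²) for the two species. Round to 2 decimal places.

Σ p₁ᵢp₂ᵢ = 0.0400 + 0.1216 + 0.0006 + 0.1760 = 0.3382
Σp_1ᵢ² = 0.16² + 0.38² + 0.02² + 0.44² = 0.0256 + 0.1444 + 0.0004 + 0.1936 = 0.3640
Σp_2ᵢ² = 0.25² + 0.32² + 0.03² + 0.40² = 0.0625 + 0.1024 + 0.0009 + 0.1600 = 0.3258
O = 0.3382 / √(0.3640 × 0.3258) = 0.3382 / 0.34437 = 0.9821

0.98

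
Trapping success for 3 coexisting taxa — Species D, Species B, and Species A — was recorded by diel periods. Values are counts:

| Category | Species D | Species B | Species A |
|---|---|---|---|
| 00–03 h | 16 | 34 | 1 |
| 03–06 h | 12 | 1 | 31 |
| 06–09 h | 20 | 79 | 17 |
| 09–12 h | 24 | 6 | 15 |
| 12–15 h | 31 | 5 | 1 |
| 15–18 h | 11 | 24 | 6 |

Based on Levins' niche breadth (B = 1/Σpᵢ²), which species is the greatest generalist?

Proportions for Species D (n=114): 16/114=0.1404, 12/114=0.1053, 20/114=0.1754, 24/114=0.2105, 31/114=0.2719, 11/114=0.0965
Proportions for Species B (n=149): 34/149=0.2282, 1/149=0.0067, 79/149=0.5302, 6/149=0.0403, 5/149=0.0336, 24/149=0.1611
Proportions for Species A (n=71): 1/71=0.0141, 31/71=0.4366, 17/71=0.2394, 15/71=0.2113, 1/71=0.0141, 6/71=0.0845
Σp_Dᵢ² = 0.1404² + 0.1053² + 0.1754² + 0.2105² + 0.2719² + 0.0965² = 0.019712 + 0.011088 + 0.030765 + 0.044310 + 0.073930 + 0.009312 = 0.189117
B_D = 1 / 0.189117 = 5.2877
Σp_Bᵢ² = 0.2282² + 0.0067² + 0.5302² + 0.0403² + 0.0336² + 0.1611² = 0.052075 + 0.000045 + 0.281112 + 0.001624 + 0.001129 + 0.025953 = 0.361938
B_B = 1 / 0.361938 = 2.7629
Σp_Aᵢ² = 0.0141² + 0.4366² + 0.2394² + 0.2113² + 0.0141² + 0.0845² = 0.000199 + 0.190620 + 0.057312 + 0.044648 + 0.000199 + 0.007140 = 0.300118
B_A = 1 / 0.300118 = 3.3320
Highest B → broadest niche (most generalist): Species D (B = 5.29).

Species D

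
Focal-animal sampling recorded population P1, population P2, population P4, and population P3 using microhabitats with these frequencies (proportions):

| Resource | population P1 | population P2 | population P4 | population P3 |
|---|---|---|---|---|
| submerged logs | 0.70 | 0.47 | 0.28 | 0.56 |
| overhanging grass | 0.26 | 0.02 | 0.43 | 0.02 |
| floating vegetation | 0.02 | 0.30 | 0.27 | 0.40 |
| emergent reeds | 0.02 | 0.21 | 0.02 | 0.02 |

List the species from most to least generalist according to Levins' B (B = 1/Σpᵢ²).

population P4 > population P2 > population P3 > population P1

Σp_P1ᵢ² = 0.70² + 0.26² + 0.02² + 0.02² = 0.4900 + 0.0676 + 0.0004 + 0.0004 = 0.5584
B_P1 = 1 / 0.5584 = 1.7908
Σp_P2ᵢ² = 0.47² + 0.02² + 0.30² + 0.21² = 0.2209 + 0.0004 + 0.0900 + 0.0441 = 0.3554
B_P2 = 1 / 0.3554 = 2.8137
Σp_P4ᵢ² = 0.28² + 0.43² + 0.27² + 0.02² = 0.0784 + 0.1849 + 0.0729 + 0.0004 = 0.3366
B_P4 = 1 / 0.3366 = 2.9709
Σp_P3ᵢ² = 0.56² + 0.02² + 0.40² + 0.02² = 0.3136 + 0.0004 + 0.1600 + 0.0004 = 0.4744
B_P3 = 1 / 0.4744 = 2.1079
Ranking by B (broadest → narrowest): population P4 (2.97) > population P2 (2.81) > population P3 (2.11) > population P1 (1.79)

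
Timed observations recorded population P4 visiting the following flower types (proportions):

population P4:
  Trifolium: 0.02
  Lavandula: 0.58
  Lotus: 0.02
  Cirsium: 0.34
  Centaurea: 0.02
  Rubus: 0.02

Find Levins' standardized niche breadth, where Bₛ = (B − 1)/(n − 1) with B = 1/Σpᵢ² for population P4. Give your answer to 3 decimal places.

Σpᵢ² = 0.02² + 0.58² + 0.02² + 0.34² + 0.02² + 0.02² = 0.0004 + 0.3364 + 0.0004 + 0.1156 + 0.0004 + 0.0004 = 0.4536
B = 1 / 0.4536 = 2.20459
Bₛ = (B − 1)/(n − 1) = (2.20459 − 1)/(6 − 1) = 1.20459/5 = 0.24092

0.241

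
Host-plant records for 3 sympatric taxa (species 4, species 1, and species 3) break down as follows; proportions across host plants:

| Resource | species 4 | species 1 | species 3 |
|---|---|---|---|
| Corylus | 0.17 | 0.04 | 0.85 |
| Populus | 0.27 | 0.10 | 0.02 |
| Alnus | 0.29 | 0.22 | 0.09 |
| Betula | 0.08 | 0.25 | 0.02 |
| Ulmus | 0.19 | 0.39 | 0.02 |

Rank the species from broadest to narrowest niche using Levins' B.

Σp_4ᵢ² = 0.17² + 0.27² + 0.29² + 0.08² + 0.19² = 0.0289 + 0.0729 + 0.0841 + 0.0064 + 0.0361 = 0.2284
B_4 = 1 / 0.2284 = 4.3783
Σp_1ᵢ² = 0.04² + 0.10² + 0.22² + 0.25² + 0.39² = 0.0016 + 0.0100 + 0.0484 + 0.0625 + 0.1521 = 0.2746
B_1 = 1 / 0.2746 = 3.6417
Σp_3ᵢ² = 0.85² + 0.02² + 0.09² + 0.02² + 0.02² = 0.7225 + 0.0004 + 0.0081 + 0.0004 + 0.0004 = 0.7318
B_3 = 1 / 0.7318 = 1.3665
Ranking by B (broadest → narrowest): species 4 (4.38) > species 1 (3.64) > species 3 (1.37)

species 4 > species 1 > species 3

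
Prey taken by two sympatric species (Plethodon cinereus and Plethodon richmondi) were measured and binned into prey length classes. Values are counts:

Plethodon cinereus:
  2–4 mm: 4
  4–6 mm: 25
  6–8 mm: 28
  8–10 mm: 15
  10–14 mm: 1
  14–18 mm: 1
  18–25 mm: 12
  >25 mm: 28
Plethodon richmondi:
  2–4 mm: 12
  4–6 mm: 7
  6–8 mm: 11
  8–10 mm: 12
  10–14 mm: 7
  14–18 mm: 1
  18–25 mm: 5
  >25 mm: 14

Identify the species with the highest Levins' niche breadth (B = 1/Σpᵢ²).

Plethodon richmondi

Proportions for Plethodon cinereus (n=114): 4/114=0.0351, 25/114=0.2193, 28/114=0.2456, 15/114=0.1316, 1/114=0.0088, 1/114=0.0088, 12/114=0.1053, 28/114=0.2456
Proportions for Plethodon richmondi (n=69): 12/69=0.1739, 7/69=0.1014, 11/69=0.1594, 12/69=0.1739, 7/69=0.1014, 1/69=0.0145, 5/69=0.0725, 14/69=0.2029
Σp_cineᵢ² = 0.0351² + 0.2193² + 0.2456² + 0.1316² + 0.0088² + 0.0088² + 0.1053² + 0.2456² = 0.001232 + 0.048092 + 0.060319 + 0.017319 + 0.000077 + 0.000077 + 0.011088 + 0.060319 = 0.198523
B_cine = 1 / 0.198523 = 5.0372
Σp_richᵢ² = 0.1739² + 0.1014² + 0.1594² + 0.1739² + 0.1014² + 0.0145² + 0.0725² + 0.2029² = 0.030241 + 0.010282 + 0.025408 + 0.030241 + 0.010282 + 0.000210 + 0.005256 + 0.041168 = 0.153088
B_rich = 1 / 0.153088 = 6.5322
Highest B → broadest niche (most generalist): Plethodon richmondi (B = 6.53).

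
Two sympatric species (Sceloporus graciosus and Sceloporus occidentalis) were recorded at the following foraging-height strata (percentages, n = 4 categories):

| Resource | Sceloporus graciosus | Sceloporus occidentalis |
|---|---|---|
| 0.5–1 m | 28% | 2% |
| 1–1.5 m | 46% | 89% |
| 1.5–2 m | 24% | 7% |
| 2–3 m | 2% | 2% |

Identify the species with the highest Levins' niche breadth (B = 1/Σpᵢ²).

Sceloporus graciosus

Convert percentages to proportions (divide by 100).
Σp_gracᵢ² = 0.28² + 0.46² + 0.24² + 0.02² = 0.0784 + 0.2116 + 0.0576 + 0.0004 = 0.3480
B_grac = 1 / 0.3480 = 2.8736
Σp_occiᵢ² = 0.02² + 0.89² + 0.07² + 0.02² = 0.0004 + 0.7921 + 0.0049 + 0.0004 = 0.7978
B_occi = 1 / 0.7978 = 1.2534
Highest B → broadest niche (most generalist): Sceloporus graciosus (B = 2.87).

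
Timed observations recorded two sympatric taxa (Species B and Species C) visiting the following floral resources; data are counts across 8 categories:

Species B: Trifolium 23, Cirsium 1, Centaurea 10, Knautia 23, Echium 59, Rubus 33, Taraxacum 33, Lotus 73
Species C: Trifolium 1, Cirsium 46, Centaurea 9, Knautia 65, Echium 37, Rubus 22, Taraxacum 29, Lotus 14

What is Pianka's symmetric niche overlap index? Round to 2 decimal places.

0.62

Proportions for Species B (n=255): 23/255=0.0902, 1/255=0.0039, 10/255=0.0392, 23/255=0.0902, 59/255=0.2314, 33/255=0.1294, 33/255=0.1294, 73/255=0.2863
Proportions for Species C (n=223): 1/223=0.0045, 46/223=0.2063, 9/223=0.0404, 65/223=0.2915, 37/223=0.1659, 22/223=0.0987, 29/223=0.1300, 14/223=0.0628
Σ p₁ᵢp₂ᵢ = 0.000406 + 0.000805 + 0.001584 + 0.026293 + 0.038389 + 0.012772 + 0.016822 + 0.017980 = 0.115051
Σp_1ᵢ² = 0.0902² + 0.0039² + 0.0392² + 0.0902² + 0.2314² + 0.1294² + 0.1294² + 0.2863² = 0.008136 + 0.000015 + 0.001537 + 0.008136 + 0.053546 + 0.016744 + 0.016744 + 0.081968 = 0.186826
Σp_2ᵢ² = 0.0045² + 0.2063² + 0.0404² + 0.2915² + 0.1659² + 0.0987² + 0.1300² + 0.0628² = 0.000020 + 0.042560 + 0.001632 + 0.084972 + 0.027523 + 0.009742 + 0.016900 + 0.003944 = 0.187293
O = 0.115051 / √(0.186826 × 0.187293) = 0.115051 / 0.1870594 = 0.6151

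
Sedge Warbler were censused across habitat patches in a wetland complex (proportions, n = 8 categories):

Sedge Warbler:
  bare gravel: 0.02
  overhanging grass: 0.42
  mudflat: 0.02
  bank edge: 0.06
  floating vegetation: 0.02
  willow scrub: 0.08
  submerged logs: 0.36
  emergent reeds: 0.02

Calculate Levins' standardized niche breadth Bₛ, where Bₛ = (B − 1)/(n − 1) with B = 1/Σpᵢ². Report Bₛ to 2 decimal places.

0.31

Σpᵢ² = 0.02² + 0.42² + 0.02² + 0.06² + 0.02² + 0.08² + 0.36² + 0.02² = 0.0004 + 0.1764 + 0.0004 + 0.0036 + 0.0004 + 0.0064 + 0.1296 + 0.0004 = 0.3176
B = 1 / 0.3176 = 3.1486
Bₛ = (B − 1)/(n − 1) = (3.1486 − 1)/(8 − 1) = 2.1486/7 = 0.3069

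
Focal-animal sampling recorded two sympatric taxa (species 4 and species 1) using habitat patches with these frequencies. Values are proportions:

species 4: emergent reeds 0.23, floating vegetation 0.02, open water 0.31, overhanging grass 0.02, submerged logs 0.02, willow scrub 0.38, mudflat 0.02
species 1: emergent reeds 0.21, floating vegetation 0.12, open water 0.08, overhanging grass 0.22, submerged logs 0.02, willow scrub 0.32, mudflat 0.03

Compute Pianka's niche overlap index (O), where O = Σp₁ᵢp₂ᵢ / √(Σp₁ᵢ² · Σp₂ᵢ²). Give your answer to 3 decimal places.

Σ p₁ᵢp₂ᵢ = 0.0483 + 0.0024 + 0.0248 + 0.0044 + 0.0004 + 0.1216 + 0.0006 = 0.2025
Σp_1ᵢ² = 0.23² + 0.02² + 0.31² + 0.02² + 0.02² + 0.38² + 0.02² = 0.0529 + 0.0004 + 0.0961 + 0.0004 + 0.0004 + 0.1444 + 0.0004 = 0.2950
Σp_2ᵢ² = 0.21² + 0.12² + 0.08² + 0.22² + 0.02² + 0.32² + 0.03² = 0.0441 + 0.0144 + 0.0064 + 0.0484 + 0.0004 + 0.1024 + 0.0009 = 0.2170
O = 0.2025 / √(0.2950 × 0.2170) = 0.2025 / 0.253012 = 0.80036

0.800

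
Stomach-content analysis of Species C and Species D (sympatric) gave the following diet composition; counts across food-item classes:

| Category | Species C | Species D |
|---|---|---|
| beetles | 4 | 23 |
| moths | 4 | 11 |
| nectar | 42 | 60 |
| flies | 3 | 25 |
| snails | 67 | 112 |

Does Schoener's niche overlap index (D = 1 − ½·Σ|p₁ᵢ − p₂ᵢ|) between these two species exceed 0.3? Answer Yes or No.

Yes

Proportions for Species C (n=120): 4/120=0.0333, 4/120=0.0333, 42/120=0.3500, 3/120=0.0250, 67/120=0.5583
Proportions for Species D (n=231): 23/231=0.0996, 11/231=0.0476, 60/231=0.2597, 25/231=0.1082, 112/231=0.4848
Σ|p₁ᵢ − p₂ᵢ| = 0.0663 + 0.0143 + 0.0903 + 0.0832 + 0.0735 = 0.3276
D = 1 − ½ × 0.3276 = 1 − 0.16380 = 0.83620
D = 0.83620 > 0.3 → Yes.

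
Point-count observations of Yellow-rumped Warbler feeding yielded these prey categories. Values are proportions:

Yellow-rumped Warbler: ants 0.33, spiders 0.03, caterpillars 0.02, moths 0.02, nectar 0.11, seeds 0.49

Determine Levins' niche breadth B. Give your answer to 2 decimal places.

Σpᵢ² = 0.33² + 0.03² + 0.02² + 0.02² + 0.11² + 0.49² = 0.1089 + 0.0009 + 0.0004 + 0.0004 + 0.0121 + 0.2401 = 0.3628
B = 1 / 0.3628 = 2.7563

2.76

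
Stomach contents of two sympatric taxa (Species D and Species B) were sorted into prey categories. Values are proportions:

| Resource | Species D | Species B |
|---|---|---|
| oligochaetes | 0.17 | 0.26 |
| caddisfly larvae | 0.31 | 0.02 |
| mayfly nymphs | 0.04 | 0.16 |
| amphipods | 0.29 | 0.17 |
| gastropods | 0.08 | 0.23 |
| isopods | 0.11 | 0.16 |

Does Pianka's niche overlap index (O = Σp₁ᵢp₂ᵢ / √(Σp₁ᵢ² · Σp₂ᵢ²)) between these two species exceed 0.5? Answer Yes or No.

Σ p₁ᵢp₂ᵢ = 0.0442 + 0.0062 + 0.0064 + 0.0493 + 0.0184 + 0.0176 = 0.1421
Σp_1ᵢ² = 0.17² + 0.31² + 0.04² + 0.29² + 0.08² + 0.11² = 0.0289 + 0.0961 + 0.0016 + 0.0841 + 0.0064 + 0.0121 = 0.2292
Σp_2ᵢ² = 0.26² + 0.02² + 0.16² + 0.17² + 0.23² + 0.16² = 0.0676 + 0.0004 + 0.0256 + 0.0289 + 0.0529 + 0.0256 = 0.2010
O = 0.1421 / √(0.2292 × 0.2010) = 0.1421 / 0.21464 = 0.6620
O = 0.6620 > 0.5 → Yes.

Yes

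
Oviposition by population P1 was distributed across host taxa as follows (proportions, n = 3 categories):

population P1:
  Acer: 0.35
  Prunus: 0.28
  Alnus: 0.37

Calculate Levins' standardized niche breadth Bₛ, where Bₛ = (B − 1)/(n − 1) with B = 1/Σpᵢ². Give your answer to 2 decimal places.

0.98

Σpᵢ² = 0.35² + 0.28² + 0.37² = 0.1225 + 0.0784 + 0.1369 = 0.3378
B = 1 / 0.3378 = 2.9603
Bₛ = (B − 1)/(n − 1) = (2.9603 − 1)/(3 − 1) = 1.9603/2 = 0.9802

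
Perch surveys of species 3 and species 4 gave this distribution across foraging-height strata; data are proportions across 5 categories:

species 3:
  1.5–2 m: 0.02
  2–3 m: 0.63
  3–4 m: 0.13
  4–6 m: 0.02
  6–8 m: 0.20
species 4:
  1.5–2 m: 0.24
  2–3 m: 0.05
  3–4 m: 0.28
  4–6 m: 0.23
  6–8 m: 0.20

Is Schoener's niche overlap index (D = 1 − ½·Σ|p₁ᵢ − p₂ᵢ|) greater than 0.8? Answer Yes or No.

Σ|p₁ᵢ − p₂ᵢ| = 0.22 + 0.58 + 0.15 + 0.21 + 0.00 = 1.16
D = 1 − ½ × 1.16 = 1 − 0.580 = 0.4200
D = 0.4200 < 0.8 → No.

No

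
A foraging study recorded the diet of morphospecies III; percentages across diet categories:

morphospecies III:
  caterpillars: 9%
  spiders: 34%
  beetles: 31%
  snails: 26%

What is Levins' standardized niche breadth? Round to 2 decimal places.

0.83

Convert percentages to proportions (divide by 100).
Σpᵢ² = 0.09² + 0.34² + 0.31² + 0.26² = 0.0081 + 0.1156 + 0.0961 + 0.0676 = 0.2874
B = 1 / 0.2874 = 3.4795
Bₛ = (B − 1)/(n − 1) = (3.4795 − 1)/(4 − 1) = 2.4795/3 = 0.8265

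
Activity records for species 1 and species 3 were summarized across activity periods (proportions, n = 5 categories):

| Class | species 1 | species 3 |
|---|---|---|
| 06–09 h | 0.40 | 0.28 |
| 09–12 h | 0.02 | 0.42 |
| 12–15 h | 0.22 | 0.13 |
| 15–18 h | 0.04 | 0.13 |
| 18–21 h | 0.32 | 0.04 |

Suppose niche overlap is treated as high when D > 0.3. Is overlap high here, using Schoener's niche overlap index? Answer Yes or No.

Yes

Σ|p₁ᵢ − p₂ᵢ| = 0.12 + 0.40 + 0.09 + 0.09 + 0.28 = 0.98
D = 1 − ½ × 0.98 = 1 − 0.490 = 0.5100
D = 0.5100 > 0.3 → Yes.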